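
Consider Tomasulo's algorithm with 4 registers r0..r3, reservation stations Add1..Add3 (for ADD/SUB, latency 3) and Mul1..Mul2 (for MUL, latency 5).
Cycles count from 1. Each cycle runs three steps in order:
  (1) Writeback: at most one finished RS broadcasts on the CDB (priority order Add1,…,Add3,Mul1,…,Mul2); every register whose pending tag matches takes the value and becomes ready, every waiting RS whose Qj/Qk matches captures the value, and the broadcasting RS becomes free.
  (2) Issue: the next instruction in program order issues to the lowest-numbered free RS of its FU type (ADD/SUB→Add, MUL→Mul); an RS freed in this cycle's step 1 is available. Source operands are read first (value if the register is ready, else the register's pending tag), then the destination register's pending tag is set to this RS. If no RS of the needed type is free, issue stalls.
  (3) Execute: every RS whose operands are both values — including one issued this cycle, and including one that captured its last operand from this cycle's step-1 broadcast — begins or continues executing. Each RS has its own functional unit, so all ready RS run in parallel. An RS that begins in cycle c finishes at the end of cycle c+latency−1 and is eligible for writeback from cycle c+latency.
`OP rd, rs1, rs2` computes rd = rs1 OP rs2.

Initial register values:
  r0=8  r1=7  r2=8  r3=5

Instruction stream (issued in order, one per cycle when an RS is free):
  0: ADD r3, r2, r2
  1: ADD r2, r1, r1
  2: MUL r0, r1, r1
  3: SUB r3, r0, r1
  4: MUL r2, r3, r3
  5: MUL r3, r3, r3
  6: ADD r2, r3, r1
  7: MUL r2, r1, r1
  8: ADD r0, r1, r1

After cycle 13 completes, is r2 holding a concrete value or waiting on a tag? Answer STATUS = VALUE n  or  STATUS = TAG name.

  c1: issue ADD r3<-Add1  regs: r0:8,r1:7,r2:8,r3:Add1
  c2: issue ADD r2<-Add2  regs: r0:8,r1:7,r2:Add2,r3:Add1
  c3: issue MUL r0<-Mul1  regs: r0:Mul1,r1:7,r2:Add2,r3:Add1
  c4: CDB Add1=16; issue SUB r3<-Add1  regs: r0:Mul1,r1:7,r2:Add2,r3:Add1
  c5: CDB Add2=14; issue MUL r2<-Mul2  regs: r0:Mul1,r1:7,r2:Mul2,r3:Add1
  c6: stall  regs: r0:Mul1,r1:7,r2:Mul2,r3:Add1
  c7: stall  regs: r0:Mul1,r1:7,r2:Mul2,r3:Add1
  c8: CDB Mul1=49; issue MUL r3<-Mul1  regs: r0:49,r1:7,r2:Mul2,r3:Mul1
  c9: issue ADD r2<-Add2  regs: r0:49,r1:7,r2:Add2,r3:Mul1
  c10: stall  regs: r0:49,r1:7,r2:Add2,r3:Mul1
  c11: CDB Add1=42; stall  regs: r0:49,r1:7,r2:Add2,r3:Mul1
  c12: stall  regs: r0:49,r1:7,r2:Add2,r3:Mul1
  c13: stall  regs: r0:49,r1:7,r2:Add2,r3:Mul1

STATUS = TAG Add2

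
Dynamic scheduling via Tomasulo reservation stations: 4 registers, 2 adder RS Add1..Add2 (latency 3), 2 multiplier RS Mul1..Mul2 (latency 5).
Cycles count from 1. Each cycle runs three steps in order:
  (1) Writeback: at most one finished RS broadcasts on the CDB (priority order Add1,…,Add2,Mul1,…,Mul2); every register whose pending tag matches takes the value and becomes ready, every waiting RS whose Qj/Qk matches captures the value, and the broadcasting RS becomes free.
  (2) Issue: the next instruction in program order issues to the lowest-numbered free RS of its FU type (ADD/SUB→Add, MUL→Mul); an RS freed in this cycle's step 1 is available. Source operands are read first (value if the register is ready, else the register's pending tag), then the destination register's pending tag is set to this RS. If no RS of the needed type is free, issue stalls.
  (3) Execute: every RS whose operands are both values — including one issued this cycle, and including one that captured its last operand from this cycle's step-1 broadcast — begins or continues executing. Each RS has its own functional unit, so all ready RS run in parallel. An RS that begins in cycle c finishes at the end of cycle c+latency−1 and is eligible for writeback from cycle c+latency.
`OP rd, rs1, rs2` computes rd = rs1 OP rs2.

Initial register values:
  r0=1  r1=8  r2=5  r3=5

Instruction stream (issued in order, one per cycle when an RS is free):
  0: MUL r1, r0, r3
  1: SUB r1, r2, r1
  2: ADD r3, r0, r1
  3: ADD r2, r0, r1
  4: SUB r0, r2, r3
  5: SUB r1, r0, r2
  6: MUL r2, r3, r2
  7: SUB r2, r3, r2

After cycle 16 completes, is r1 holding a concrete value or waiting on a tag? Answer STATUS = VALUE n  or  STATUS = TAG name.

  c1: issue MUL r1<-Mul1  regs: r0:1,r1:Mul1,r2:5,r3:5
  c2: issue SUB r1<-Add1  regs: r0:1,r1:Add1,r2:5,r3:5
  c3: issue ADD r3<-Add2  regs: r0:1,r1:Add1,r2:5,r3:Add2
  c4: stall  regs: r0:1,r1:Add1,r2:5,r3:Add2
  c5: stall  regs: r0:1,r1:Add1,r2:5,r3:Add2
  c6: CDB Mul1=5; stall  regs: r0:1,r1:Add1,r2:5,r3:Add2
  c7: stall  regs: r0:1,r1:Add1,r2:5,r3:Add2
  c8: stall  regs: r0:1,r1:Add1,r2:5,r3:Add2
  c9: CDB Add1=0; issue ADD r2<-Add1  regs: r0:1,r1:0,r2:Add1,r3:Add2
  c10: stall  regs: r0:1,r1:0,r2:Add1,r3:Add2
  c11: stall  regs: r0:1,r1:0,r2:Add1,r3:Add2
  c12: CDB Add1=1; issue SUB r0<-Add1  regs: r0:Add1,r1:0,r2:1,r3:Add2
  c13: CDB Add2=1; issue SUB r1<-Add2  regs: r0:Add1,r1:Add2,r2:1,r3:1
  c14: issue MUL r2<-Mul1  regs: r0:Add1,r1:Add2,r2:Mul1,r3:1
  c15: stall  regs: r0:Add1,r1:Add2,r2:Mul1,r3:1
  c16: CDB Add1=0; issue SUB r2<-Add1  regs: r0:0,r1:Add2,r2:Add1,r3:1

STATUS = TAG Add2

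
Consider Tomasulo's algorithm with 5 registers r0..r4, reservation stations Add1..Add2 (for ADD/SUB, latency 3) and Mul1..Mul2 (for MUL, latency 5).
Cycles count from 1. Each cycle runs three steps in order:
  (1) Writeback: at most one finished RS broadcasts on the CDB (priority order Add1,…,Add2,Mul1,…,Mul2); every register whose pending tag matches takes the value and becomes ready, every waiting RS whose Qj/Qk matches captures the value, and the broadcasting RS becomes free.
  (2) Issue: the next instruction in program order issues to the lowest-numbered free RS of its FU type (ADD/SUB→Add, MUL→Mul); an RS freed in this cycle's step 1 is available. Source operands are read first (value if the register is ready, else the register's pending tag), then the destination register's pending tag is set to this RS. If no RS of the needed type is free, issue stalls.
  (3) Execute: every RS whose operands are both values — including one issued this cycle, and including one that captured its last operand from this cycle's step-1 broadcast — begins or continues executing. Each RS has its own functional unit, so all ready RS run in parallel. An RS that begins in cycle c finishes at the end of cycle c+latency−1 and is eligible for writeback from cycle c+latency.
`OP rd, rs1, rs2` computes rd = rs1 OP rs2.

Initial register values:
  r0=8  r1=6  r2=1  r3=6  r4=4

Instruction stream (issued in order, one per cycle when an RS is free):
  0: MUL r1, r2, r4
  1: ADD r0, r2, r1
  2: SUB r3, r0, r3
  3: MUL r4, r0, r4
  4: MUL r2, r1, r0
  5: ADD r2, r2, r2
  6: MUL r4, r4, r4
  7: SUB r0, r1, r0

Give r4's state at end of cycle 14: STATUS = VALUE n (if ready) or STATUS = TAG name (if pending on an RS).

STATUS = TAG Mul1

  c1: issue MUL r1<-Mul1  regs: r0:8,r1:Mul1,r2:1,r3:6,r4:4
  c2: issue ADD r0<-Add1  regs: r0:Add1,r1:Mul1,r2:1,r3:6,r4:4
  c3: issue SUB r3<-Add2  regs: r0:Add1,r1:Mul1,r2:1,r3:Add2,r4:4
  c4: issue MUL r4<-Mul2  regs: r0:Add1,r1:Mul1,r2:1,r3:Add2,r4:Mul2
  c5: stall  regs: r0:Add1,r1:Mul1,r2:1,r3:Add2,r4:Mul2
  c6: CDB Mul1=4; issue MUL r2<-Mul1  regs: r0:Add1,r1:4,r2:Mul1,r3:Add2,r4:Mul2
  c7: stall  regs: r0:Add1,r1:4,r2:Mul1,r3:Add2,r4:Mul2
  c8: stall  regs: r0:Add1,r1:4,r2:Mul1,r3:Add2,r4:Mul2
  c9: CDB Add1=5; issue ADD r2<-Add1  regs: r0:5,r1:4,r2:Add1,r3:Add2,r4:Mul2
  c10: stall  regs: r0:5,r1:4,r2:Add1,r3:Add2,r4:Mul2
  c11: stall  regs: r0:5,r1:4,r2:Add1,r3:Add2,r4:Mul2
  c12: CDB Add2=-1; stall  regs: r0:5,r1:4,r2:Add1,r3:-1,r4:Mul2
  c13: stall  regs: r0:5,r1:4,r2:Add1,r3:-1,r4:Mul2
  c14: CDB Mul1=20; issue MUL r4<-Mul1  regs: r0:5,r1:4,r2:Add1,r3:-1,r4:Mul1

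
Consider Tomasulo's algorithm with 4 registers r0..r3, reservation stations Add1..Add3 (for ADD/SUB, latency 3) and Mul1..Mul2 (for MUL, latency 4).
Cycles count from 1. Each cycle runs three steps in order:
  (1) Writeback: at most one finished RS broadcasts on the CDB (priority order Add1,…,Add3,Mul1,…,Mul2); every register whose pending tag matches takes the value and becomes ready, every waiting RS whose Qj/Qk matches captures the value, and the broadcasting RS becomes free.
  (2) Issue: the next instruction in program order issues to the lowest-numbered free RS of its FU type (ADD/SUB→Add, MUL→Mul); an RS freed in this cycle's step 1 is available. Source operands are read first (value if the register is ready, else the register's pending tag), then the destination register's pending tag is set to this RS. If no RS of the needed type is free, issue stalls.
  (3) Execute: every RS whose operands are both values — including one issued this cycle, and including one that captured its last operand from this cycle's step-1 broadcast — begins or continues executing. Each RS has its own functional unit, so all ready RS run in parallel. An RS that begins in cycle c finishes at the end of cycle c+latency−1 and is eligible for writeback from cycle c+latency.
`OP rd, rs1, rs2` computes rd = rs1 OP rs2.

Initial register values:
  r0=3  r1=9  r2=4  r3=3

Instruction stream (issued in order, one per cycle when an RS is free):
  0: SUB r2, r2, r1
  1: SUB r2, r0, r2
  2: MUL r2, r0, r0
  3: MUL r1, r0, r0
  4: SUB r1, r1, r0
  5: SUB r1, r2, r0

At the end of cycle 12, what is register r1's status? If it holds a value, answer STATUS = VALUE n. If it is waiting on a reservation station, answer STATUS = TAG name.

cycle 1: issue SUB r2<-Add1 // r0:3,r1:9,r2:Add1,r3:3
cycle 2: issue SUB r2<-Add2 // r0:3,r1:9,r2:Add2,r3:3
cycle 3: issue MUL r2<-Mul1 // r0:3,r1:9,r2:Mul1,r3:3
cycle 4: CDB Add1=-5; issue MUL r1<-Mul2 // r0:3,r1:Mul2,r2:Mul1,r3:3
cycle 5: issue SUB r1<-Add1 // r0:3,r1:Add1,r2:Mul1,r3:3
cycle 6: issue SUB r1<-Add3 // r0:3,r1:Add3,r2:Mul1,r3:3
cycle 7: CDB Add2=8 // r0:3,r1:Add3,r2:Mul1,r3:3
cycle 8: CDB Mul1=9 // r0:3,r1:Add3,r2:9,r3:3
cycle 9: CDB Mul2=9 // r0:3,r1:Add3,r2:9,r3:3
cycle 10: - // r0:3,r1:Add3,r2:9,r3:3
cycle 11: CDB Add3=6 // r0:3,r1:6,r2:9,r3:3
cycle 12: CDB Add1=6 // r0:3,r1:6,r2:9,r3:3

STATUS = VALUE 6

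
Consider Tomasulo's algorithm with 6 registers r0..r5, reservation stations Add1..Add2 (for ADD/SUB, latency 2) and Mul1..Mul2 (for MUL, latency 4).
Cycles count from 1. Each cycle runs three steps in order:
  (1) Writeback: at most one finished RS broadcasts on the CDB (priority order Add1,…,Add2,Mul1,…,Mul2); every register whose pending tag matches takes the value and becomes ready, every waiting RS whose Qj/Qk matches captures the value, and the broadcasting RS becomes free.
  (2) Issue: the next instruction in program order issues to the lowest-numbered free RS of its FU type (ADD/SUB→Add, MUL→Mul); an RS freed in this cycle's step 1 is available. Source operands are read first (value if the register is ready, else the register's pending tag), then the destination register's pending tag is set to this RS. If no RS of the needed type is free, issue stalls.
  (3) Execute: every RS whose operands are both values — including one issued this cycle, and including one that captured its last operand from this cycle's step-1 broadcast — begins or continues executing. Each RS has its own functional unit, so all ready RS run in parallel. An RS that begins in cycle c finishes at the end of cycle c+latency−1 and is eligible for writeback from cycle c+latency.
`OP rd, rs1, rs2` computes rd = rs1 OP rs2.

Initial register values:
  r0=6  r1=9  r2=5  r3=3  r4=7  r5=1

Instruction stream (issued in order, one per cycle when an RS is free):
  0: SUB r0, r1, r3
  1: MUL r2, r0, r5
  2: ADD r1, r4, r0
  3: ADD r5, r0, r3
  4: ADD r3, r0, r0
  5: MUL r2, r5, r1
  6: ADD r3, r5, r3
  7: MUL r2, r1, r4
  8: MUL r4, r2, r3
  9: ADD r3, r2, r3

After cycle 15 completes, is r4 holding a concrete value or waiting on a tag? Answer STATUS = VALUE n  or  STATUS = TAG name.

cycle 1: issue SUB r0<-Add1 // r0:Add1,r1:9,r2:5,r3:3,r4:7,r5:1
cycle 2: issue MUL r2<-Mul1 // r0:Add1,r1:9,r2:Mul1,r3:3,r4:7,r5:1
cycle 3: CDB Add1=6; issue ADD r1<-Add1 // r0:6,r1:Add1,r2:Mul1,r3:3,r4:7,r5:1
cycle 4: issue ADD r5<-Add2 // r0:6,r1:Add1,r2:Mul1,r3:3,r4:7,r5:Add2
cycle 5: CDB Add1=13; issue ADD r3<-Add1 // r0:6,r1:13,r2:Mul1,r3:Add1,r4:7,r5:Add2
cycle 6: CDB Add2=9; issue MUL r2<-Mul2 // r0:6,r1:13,r2:Mul2,r3:Add1,r4:7,r5:9
cycle 7: CDB Add1=12; issue ADD r3<-Add1 // r0:6,r1:13,r2:Mul2,r3:Add1,r4:7,r5:9
cycle 8: CDB Mul1=6; issue MUL r2<-Mul1 // r0:6,r1:13,r2:Mul1,r3:Add1,r4:7,r5:9
cycle 9: CDB Add1=21; stall // r0:6,r1:13,r2:Mul1,r3:21,r4:7,r5:9
cycle 10: CDB Mul2=117; issue MUL r4<-Mul2 // r0:6,r1:13,r2:Mul1,r3:21,r4:Mul2,r5:9
cycle 11: issue ADD r3<-Add1 // r0:6,r1:13,r2:Mul1,r3:Add1,r4:Mul2,r5:9
cycle 12: CDB Mul1=91 // r0:6,r1:13,r2:91,r3:Add1,r4:Mul2,r5:9
cycle 13: - // r0:6,r1:13,r2:91,r3:Add1,r4:Mul2,r5:9
cycle 14: CDB Add1=112 // r0:6,r1:13,r2:91,r3:112,r4:Mul2,r5:9
cycle 15: - // r0:6,r1:13,r2:91,r3:112,r4:Mul2,r5:9

STATUS = TAG Mul2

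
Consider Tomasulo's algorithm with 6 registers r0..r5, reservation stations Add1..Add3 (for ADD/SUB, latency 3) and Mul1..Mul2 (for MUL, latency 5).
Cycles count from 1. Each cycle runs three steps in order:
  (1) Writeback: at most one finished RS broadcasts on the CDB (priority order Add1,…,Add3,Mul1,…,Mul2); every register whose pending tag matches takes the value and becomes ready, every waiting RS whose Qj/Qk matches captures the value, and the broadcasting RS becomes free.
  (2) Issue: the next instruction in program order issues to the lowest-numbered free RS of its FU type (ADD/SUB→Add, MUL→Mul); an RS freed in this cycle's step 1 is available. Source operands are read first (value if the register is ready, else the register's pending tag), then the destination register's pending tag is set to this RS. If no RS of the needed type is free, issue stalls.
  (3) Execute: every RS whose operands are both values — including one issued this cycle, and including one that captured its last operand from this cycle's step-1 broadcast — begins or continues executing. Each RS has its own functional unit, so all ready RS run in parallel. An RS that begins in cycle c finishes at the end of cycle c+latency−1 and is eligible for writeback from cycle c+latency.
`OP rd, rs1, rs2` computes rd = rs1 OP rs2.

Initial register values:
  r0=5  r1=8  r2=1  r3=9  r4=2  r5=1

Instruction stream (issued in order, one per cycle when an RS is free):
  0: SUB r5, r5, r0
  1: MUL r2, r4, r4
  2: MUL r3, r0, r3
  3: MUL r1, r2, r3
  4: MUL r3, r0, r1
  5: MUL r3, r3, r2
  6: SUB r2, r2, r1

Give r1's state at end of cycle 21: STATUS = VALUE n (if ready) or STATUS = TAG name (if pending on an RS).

  c1: issue SUB r5<-Add1  regs: r0:5,r1:8,r2:1,r3:9,r4:2,r5:Add1
  c2: issue MUL r2<-Mul1  regs: r0:5,r1:8,r2:Mul1,r3:9,r4:2,r5:Add1
  c3: issue MUL r3<-Mul2  regs: r0:5,r1:8,r2:Mul1,r3:Mul2,r4:2,r5:Add1
  c4: CDB Add1=-4; stall  regs: r0:5,r1:8,r2:Mul1,r3:Mul2,r4:2,r5:-4
  c5: stall  regs: r0:5,r1:8,r2:Mul1,r3:Mul2,r4:2,r5:-4
  c6: stall  regs: r0:5,r1:8,r2:Mul1,r3:Mul2,r4:2,r5:-4
  c7: CDB Mul1=4; issue MUL r1<-Mul1  regs: r0:5,r1:Mul1,r2:4,r3:Mul2,r4:2,r5:-4
  c8: CDB Mul2=45; issue MUL r3<-Mul2  regs: r0:5,r1:Mul1,r2:4,r3:Mul2,r4:2,r5:-4
  c9: stall  regs: r0:5,r1:Mul1,r2:4,r3:Mul2,r4:2,r5:-4
  c10: stall  regs: r0:5,r1:Mul1,r2:4,r3:Mul2,r4:2,r5:-4
  c11: stall  regs: r0:5,r1:Mul1,r2:4,r3:Mul2,r4:2,r5:-4
  c12: stall  regs: r0:5,r1:Mul1,r2:4,r3:Mul2,r4:2,r5:-4
  c13: CDB Mul1=180; issue MUL r3<-Mul1  regs: r0:5,r1:180,r2:4,r3:Mul1,r4:2,r5:-4
  c14: issue SUB r2<-Add1  regs: r0:5,r1:180,r2:Add1,r3:Mul1,r4:2,r5:-4
  c15: -  regs: r0:5,r1:180,r2:Add1,r3:Mul1,r4:2,r5:-4
  c16: -  regs: r0:5,r1:180,r2:Add1,r3:Mul1,r4:2,r5:-4
  c17: CDB Add1=-176  regs: r0:5,r1:180,r2:-176,r3:Mul1,r4:2,r5:-4
  c18: CDB Mul2=900  regs: r0:5,r1:180,r2:-176,r3:Mul1,r4:2,r5:-4
  c19: -  regs: r0:5,r1:180,r2:-176,r3:Mul1,r4:2,r5:-4
  c20: -  regs: r0:5,r1:180,r2:-176,r3:Mul1,r4:2,r5:-4
  c21: -  regs: r0:5,r1:180,r2:-176,r3:Mul1,r4:2,r5:-4

STATUS = VALUE 180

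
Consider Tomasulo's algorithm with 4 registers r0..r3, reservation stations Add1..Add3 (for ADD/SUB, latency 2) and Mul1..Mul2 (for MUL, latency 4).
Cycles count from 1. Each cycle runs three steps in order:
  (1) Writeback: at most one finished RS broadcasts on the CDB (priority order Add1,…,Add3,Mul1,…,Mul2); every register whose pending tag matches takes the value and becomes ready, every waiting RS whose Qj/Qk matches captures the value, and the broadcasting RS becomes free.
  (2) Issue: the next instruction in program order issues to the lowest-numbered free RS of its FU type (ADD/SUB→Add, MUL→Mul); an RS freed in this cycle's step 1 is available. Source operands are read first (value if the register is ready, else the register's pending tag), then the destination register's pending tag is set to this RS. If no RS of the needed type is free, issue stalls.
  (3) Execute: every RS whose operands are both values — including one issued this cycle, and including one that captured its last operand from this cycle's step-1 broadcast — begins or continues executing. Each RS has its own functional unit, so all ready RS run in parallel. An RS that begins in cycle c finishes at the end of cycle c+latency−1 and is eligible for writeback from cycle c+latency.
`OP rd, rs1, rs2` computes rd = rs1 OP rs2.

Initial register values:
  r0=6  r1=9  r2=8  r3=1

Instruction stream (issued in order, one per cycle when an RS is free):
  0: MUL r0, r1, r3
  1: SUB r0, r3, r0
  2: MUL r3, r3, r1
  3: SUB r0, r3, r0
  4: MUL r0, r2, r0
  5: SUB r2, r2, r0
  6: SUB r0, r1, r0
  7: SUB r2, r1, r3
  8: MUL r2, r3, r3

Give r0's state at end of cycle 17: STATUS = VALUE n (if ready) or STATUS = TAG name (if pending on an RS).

c1: issue MUL r0<-Mul1 | r0:Mul1,r1:9,r2:8,r3:1
c2: issue SUB r0<-Add1 | r0:Add1,r1:9,r2:8,r3:1
c3: issue MUL r3<-Mul2 | r0:Add1,r1:9,r2:8,r3:Mul2
c4: issue SUB r0<-Add2 | r0:Add2,r1:9,r2:8,r3:Mul2
c5: CDB Mul1=9; issue MUL r0<-Mul1 | r0:Mul1,r1:9,r2:8,r3:Mul2
c6: issue SUB r2<-Add3 | r0:Mul1,r1:9,r2:Add3,r3:Mul2
c7: CDB Add1=-8; issue SUB r0<-Add1 | r0:Add1,r1:9,r2:Add3,r3:Mul2
c8: CDB Mul2=9; stall | r0:Add1,r1:9,r2:Add3,r3:9
c9: stall | r0:Add1,r1:9,r2:Add3,r3:9
c10: CDB Add2=17; issue SUB r2<-Add2 | r0:Add1,r1:9,r2:Add2,r3:9
c11: issue MUL r2<-Mul2 | r0:Add1,r1:9,r2:Mul2,r3:9
c12: CDB Add2=0 | r0:Add1,r1:9,r2:Mul2,r3:9
c13: - | r0:Add1,r1:9,r2:Mul2,r3:9
c14: CDB Mul1=136 | r0:Add1,r1:9,r2:Mul2,r3:9
c15: CDB Mul2=81 | r0:Add1,r1:9,r2:81,r3:9
c16: CDB Add1=-127 | r0:-127,r1:9,r2:81,r3:9
c17: CDB Add3=-128 | r0:-127,r1:9,r2:81,r3:9

STATUS = VALUE -127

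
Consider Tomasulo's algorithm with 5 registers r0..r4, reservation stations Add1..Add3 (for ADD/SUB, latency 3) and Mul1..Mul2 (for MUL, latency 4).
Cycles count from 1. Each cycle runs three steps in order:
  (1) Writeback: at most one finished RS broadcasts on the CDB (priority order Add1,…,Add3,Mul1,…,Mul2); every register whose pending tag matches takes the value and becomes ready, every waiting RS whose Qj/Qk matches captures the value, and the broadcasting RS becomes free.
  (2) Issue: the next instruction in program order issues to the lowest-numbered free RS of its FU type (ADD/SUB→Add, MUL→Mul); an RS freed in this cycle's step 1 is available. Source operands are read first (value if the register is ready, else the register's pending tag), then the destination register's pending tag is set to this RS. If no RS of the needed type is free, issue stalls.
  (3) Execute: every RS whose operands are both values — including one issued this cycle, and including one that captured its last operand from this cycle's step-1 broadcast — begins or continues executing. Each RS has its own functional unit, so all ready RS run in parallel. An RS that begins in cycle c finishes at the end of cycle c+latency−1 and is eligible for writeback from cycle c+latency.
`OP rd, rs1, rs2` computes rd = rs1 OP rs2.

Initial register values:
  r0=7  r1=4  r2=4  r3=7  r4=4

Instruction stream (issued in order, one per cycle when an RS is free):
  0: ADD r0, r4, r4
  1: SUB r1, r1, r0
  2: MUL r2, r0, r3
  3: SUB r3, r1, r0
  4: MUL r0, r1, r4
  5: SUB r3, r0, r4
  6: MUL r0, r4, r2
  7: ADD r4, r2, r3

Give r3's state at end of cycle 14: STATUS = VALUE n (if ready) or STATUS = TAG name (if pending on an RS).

STATUS = VALUE -20

  c1: issue ADD r0<-Add1  regs: r0:Add1,r1:4,r2:4,r3:7,r4:4
  c2: issue SUB r1<-Add2  regs: r0:Add1,r1:Add2,r2:4,r3:7,r4:4
  c3: issue MUL r2<-Mul1  regs: r0:Add1,r1:Add2,r2:Mul1,r3:7,r4:4
  c4: CDB Add1=8; issue SUB r3<-Add1  regs: r0:8,r1:Add2,r2:Mul1,r3:Add1,r4:4
  c5: issue MUL r0<-Mul2  regs: r0:Mul2,r1:Add2,r2:Mul1,r3:Add1,r4:4
  c6: issue SUB r3<-Add3  regs: r0:Mul2,r1:Add2,r2:Mul1,r3:Add3,r4:4
  c7: CDB Add2=-4; stall  regs: r0:Mul2,r1:-4,r2:Mul1,r3:Add3,r4:4
  c8: CDB Mul1=56; issue MUL r0<-Mul1  regs: r0:Mul1,r1:-4,r2:56,r3:Add3,r4:4
  c9: issue ADD r4<-Add2  regs: r0:Mul1,r1:-4,r2:56,r3:Add3,r4:Add2
  c10: CDB Add1=-12  regs: r0:Mul1,r1:-4,r2:56,r3:Add3,r4:Add2
  c11: CDB Mul2=-16  regs: r0:Mul1,r1:-4,r2:56,r3:Add3,r4:Add2
  c12: CDB Mul1=224  regs: r0:224,r1:-4,r2:56,r3:Add3,r4:Add2
  c13: -  regs: r0:224,r1:-4,r2:56,r3:Add3,r4:Add2
  c14: CDB Add3=-20  regs: r0:224,r1:-4,r2:56,r3:-20,r4:Add2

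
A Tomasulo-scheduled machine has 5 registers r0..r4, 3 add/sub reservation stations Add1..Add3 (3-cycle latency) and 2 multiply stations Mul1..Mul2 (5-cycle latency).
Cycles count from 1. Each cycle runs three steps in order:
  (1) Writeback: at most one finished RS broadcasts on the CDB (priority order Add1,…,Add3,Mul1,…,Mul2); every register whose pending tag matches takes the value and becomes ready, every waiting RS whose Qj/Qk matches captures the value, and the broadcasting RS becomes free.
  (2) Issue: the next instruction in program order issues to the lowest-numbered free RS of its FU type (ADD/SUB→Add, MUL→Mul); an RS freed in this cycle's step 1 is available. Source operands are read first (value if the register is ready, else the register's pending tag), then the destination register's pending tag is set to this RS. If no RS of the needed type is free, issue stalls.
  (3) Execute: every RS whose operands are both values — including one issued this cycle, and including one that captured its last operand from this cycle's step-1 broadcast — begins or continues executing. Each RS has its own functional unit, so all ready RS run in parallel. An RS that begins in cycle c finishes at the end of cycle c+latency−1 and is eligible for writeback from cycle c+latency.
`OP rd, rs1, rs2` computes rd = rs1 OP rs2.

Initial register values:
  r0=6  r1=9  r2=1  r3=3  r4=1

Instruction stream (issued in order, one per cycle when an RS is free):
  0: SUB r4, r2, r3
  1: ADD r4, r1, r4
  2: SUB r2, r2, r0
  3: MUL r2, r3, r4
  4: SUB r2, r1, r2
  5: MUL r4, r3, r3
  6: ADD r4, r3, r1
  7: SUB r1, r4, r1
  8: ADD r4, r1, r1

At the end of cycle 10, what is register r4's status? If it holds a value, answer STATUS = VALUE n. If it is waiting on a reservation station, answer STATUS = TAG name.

STATUS = TAG Add2

cycle 1: issue SUB r4<-Add1 // r0:6,r1:9,r2:1,r3:3,r4:Add1
cycle 2: issue ADD r4<-Add2 // r0:6,r1:9,r2:1,r3:3,r4:Add2
cycle 3: issue SUB r2<-Add3 // r0:6,r1:9,r2:Add3,r3:3,r4:Add2
cycle 4: CDB Add1=-2; issue MUL r2<-Mul1 // r0:6,r1:9,r2:Mul1,r3:3,r4:Add2
cycle 5: issue SUB r2<-Add1 // r0:6,r1:9,r2:Add1,r3:3,r4:Add2
cycle 6: CDB Add3=-5; issue MUL r4<-Mul2 // r0:6,r1:9,r2:Add1,r3:3,r4:Mul2
cycle 7: CDB Add2=7; issue ADD r4<-Add2 // r0:6,r1:9,r2:Add1,r3:3,r4:Add2
cycle 8: issue SUB r1<-Add3 // r0:6,r1:Add3,r2:Add1,r3:3,r4:Add2
cycle 9: stall // r0:6,r1:Add3,r2:Add1,r3:3,r4:Add2
cycle 10: CDB Add2=12; issue ADD r4<-Add2 // r0:6,r1:Add3,r2:Add1,r3:3,r4:Add2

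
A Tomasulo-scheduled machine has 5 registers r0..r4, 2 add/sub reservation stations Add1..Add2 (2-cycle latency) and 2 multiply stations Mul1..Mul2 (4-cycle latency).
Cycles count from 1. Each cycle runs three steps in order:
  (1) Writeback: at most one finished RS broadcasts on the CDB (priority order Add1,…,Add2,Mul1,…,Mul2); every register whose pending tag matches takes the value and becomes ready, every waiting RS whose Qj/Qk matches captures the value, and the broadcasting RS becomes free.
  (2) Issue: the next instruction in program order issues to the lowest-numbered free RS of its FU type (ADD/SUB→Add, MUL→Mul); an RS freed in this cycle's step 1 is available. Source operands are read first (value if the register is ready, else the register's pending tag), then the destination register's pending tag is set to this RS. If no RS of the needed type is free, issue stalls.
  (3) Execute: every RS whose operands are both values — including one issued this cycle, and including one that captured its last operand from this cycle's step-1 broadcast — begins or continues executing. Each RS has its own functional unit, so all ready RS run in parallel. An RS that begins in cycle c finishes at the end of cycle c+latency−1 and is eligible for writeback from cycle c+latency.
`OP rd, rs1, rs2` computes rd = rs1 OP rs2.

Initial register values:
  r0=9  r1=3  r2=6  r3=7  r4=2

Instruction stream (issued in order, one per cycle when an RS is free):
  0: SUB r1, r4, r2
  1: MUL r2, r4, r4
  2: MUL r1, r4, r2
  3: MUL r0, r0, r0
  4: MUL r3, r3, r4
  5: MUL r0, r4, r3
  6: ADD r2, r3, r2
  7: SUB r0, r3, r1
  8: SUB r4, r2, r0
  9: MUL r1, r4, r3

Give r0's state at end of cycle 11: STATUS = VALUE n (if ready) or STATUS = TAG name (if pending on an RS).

STATUS = TAG Mul2

cycle 1: issue SUB r1<-Add1 // r0:9,r1:Add1,r2:6,r3:7,r4:2
cycle 2: issue MUL r2<-Mul1 // r0:9,r1:Add1,r2:Mul1,r3:7,r4:2
cycle 3: CDB Add1=-4; issue MUL r1<-Mul2 // r0:9,r1:Mul2,r2:Mul1,r3:7,r4:2
cycle 4: stall // r0:9,r1:Mul2,r2:Mul1,r3:7,r4:2
cycle 5: stall // r0:9,r1:Mul2,r2:Mul1,r3:7,r4:2
cycle 6: CDB Mul1=4; issue MUL r0<-Mul1 // r0:Mul1,r1:Mul2,r2:4,r3:7,r4:2
cycle 7: stall // r0:Mul1,r1:Mul2,r2:4,r3:7,r4:2
cycle 8: stall // r0:Mul1,r1:Mul2,r2:4,r3:7,r4:2
cycle 9: stall // r0:Mul1,r1:Mul2,r2:4,r3:7,r4:2
cycle 10: CDB Mul1=81; issue MUL r3<-Mul1 // r0:81,r1:Mul2,r2:4,r3:Mul1,r4:2
cycle 11: CDB Mul2=8; issue MUL r0<-Mul2 // r0:Mul2,r1:8,r2:4,r3:Mul1,r4:2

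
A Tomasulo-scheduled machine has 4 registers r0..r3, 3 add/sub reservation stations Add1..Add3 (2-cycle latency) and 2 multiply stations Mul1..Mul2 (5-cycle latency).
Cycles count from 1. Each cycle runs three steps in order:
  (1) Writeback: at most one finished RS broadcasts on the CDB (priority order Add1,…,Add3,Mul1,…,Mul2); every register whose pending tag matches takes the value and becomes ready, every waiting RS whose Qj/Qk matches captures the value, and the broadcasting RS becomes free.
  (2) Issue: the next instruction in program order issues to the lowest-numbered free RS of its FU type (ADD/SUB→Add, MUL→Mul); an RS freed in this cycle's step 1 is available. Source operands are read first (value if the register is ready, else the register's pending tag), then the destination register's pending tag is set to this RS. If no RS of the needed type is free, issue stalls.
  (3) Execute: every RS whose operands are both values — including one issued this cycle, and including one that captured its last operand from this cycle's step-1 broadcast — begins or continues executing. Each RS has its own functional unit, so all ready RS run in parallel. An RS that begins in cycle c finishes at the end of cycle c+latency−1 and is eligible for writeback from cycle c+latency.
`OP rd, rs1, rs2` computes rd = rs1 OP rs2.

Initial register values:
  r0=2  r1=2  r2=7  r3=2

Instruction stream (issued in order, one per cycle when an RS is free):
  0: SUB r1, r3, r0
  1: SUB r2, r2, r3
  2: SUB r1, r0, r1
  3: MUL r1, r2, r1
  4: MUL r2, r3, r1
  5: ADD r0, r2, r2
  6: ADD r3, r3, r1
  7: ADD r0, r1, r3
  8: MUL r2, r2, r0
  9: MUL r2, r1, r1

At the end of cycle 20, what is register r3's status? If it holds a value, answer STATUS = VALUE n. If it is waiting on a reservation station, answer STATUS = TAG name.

STATUS = VALUE 12

cycle 1: issue SUB r1<-Add1 // r0:2,r1:Add1,r2:7,r3:2
cycle 2: issue SUB r2<-Add2 // r0:2,r1:Add1,r2:Add2,r3:2
cycle 3: CDB Add1=0; issue SUB r1<-Add1 // r0:2,r1:Add1,r2:Add2,r3:2
cycle 4: CDB Add2=5; issue MUL r1<-Mul1 // r0:2,r1:Mul1,r2:5,r3:2
cycle 5: CDB Add1=2; issue MUL r2<-Mul2 // r0:2,r1:Mul1,r2:Mul2,r3:2
cycle 6: issue ADD r0<-Add1 // r0:Add1,r1:Mul1,r2:Mul2,r3:2
cycle 7: issue ADD r3<-Add2 // r0:Add1,r1:Mul1,r2:Mul2,r3:Add2
cycle 8: issue ADD r0<-Add3 // r0:Add3,r1:Mul1,r2:Mul2,r3:Add2
cycle 9: stall // r0:Add3,r1:Mul1,r2:Mul2,r3:Add2
cycle 10: CDB Mul1=10; issue MUL r2<-Mul1 // r0:Add3,r1:10,r2:Mul1,r3:Add2
cycle 11: stall // r0:Add3,r1:10,r2:Mul1,r3:Add2
cycle 12: CDB Add2=12; stall // r0:Add3,r1:10,r2:Mul1,r3:12
cycle 13: stall // r0:Add3,r1:10,r2:Mul1,r3:12
cycle 14: CDB Add3=22; stall // r0:22,r1:10,r2:Mul1,r3:12
cycle 15: CDB Mul2=20; issue MUL r2<-Mul2 // r0:22,r1:10,r2:Mul2,r3:12
cycle 16: - // r0:22,r1:10,r2:Mul2,r3:12
cycle 17: CDB Add1=40 // r0:22,r1:10,r2:Mul2,r3:12
cycle 18: - // r0:22,r1:10,r2:Mul2,r3:12
cycle 19: - // r0:22,r1:10,r2:Mul2,r3:12
cycle 20: CDB Mul1=440 // r0:22,r1:10,r2:Mul2,r3:12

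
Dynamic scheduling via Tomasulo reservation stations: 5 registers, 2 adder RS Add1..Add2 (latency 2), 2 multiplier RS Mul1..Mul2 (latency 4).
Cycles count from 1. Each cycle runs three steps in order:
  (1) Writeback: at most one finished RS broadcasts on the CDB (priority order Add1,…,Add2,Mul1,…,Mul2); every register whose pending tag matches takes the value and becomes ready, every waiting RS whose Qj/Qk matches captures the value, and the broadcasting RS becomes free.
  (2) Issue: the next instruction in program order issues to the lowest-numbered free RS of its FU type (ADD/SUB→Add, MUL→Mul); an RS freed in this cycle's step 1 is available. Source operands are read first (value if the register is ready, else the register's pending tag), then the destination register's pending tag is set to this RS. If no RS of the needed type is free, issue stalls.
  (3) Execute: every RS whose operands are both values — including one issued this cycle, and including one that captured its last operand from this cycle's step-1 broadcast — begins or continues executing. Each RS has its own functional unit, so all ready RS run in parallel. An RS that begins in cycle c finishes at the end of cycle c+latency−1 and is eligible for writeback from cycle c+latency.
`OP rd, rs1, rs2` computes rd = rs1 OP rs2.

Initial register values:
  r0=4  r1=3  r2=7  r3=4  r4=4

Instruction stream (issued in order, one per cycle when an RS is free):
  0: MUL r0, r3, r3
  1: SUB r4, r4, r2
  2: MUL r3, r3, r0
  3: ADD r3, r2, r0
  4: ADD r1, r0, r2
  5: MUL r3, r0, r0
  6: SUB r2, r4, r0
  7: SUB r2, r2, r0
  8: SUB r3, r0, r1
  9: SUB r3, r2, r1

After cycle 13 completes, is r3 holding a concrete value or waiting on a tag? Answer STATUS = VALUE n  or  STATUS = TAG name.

  c1: issue MUL r0<-Mul1  regs: r0:Mul1,r1:3,r2:7,r3:4,r4:4
  c2: issue SUB r4<-Add1  regs: r0:Mul1,r1:3,r2:7,r3:4,r4:Add1
  c3: issue MUL r3<-Mul2  regs: r0:Mul1,r1:3,r2:7,r3:Mul2,r4:Add1
  c4: CDB Add1=-3; issue ADD r3<-Add1  regs: r0:Mul1,r1:3,r2:7,r3:Add1,r4:-3
  c5: CDB Mul1=16; issue ADD r1<-Add2  regs: r0:16,r1:Add2,r2:7,r3:Add1,r4:-3
  c6: issue MUL r3<-Mul1  regs: r0:16,r1:Add2,r2:7,r3:Mul1,r4:-3
  c7: CDB Add1=23; issue SUB r2<-Add1  regs: r0:16,r1:Add2,r2:Add1,r3:Mul1,r4:-3
  c8: CDB Add2=23; issue SUB r2<-Add2  regs: r0:16,r1:23,r2:Add2,r3:Mul1,r4:-3
  c9: CDB Add1=-19; issue SUB r3<-Add1  regs: r0:16,r1:23,r2:Add2,r3:Add1,r4:-3
  c10: CDB Mul1=256; stall  regs: r0:16,r1:23,r2:Add2,r3:Add1,r4:-3
  c11: CDB Add1=-7; issue SUB r3<-Add1  regs: r0:16,r1:23,r2:Add2,r3:Add1,r4:-3
  c12: CDB Add2=-35  regs: r0:16,r1:23,r2:-35,r3:Add1,r4:-3
  c13: CDB Mul2=64  regs: r0:16,r1:23,r2:-35,r3:Add1,r4:-3

STATUS = TAG Add1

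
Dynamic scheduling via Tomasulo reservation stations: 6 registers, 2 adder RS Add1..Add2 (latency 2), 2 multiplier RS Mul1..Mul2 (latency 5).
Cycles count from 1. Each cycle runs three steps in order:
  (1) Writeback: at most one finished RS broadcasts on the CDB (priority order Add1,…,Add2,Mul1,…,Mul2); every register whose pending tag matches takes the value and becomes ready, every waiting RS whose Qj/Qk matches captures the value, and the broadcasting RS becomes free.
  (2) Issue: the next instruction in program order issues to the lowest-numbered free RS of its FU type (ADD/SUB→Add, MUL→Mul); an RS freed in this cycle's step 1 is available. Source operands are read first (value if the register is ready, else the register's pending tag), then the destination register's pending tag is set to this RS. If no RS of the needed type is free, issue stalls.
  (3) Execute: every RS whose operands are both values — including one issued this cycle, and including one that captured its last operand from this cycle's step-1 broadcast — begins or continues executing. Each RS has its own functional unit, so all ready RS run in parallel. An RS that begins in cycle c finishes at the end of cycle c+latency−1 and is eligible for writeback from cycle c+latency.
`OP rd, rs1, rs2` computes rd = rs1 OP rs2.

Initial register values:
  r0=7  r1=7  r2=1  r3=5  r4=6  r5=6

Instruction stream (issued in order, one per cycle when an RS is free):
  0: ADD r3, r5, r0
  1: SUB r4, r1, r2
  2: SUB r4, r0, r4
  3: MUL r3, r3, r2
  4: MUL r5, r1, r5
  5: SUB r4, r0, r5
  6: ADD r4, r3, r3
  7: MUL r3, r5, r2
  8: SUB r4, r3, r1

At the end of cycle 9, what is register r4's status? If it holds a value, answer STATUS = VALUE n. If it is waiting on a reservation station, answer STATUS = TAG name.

cycle 1: issue ADD r3<-Add1 // r0:7,r1:7,r2:1,r3:Add1,r4:6,r5:6
cycle 2: issue SUB r4<-Add2 // r0:7,r1:7,r2:1,r3:Add1,r4:Add2,r5:6
cycle 3: CDB Add1=13; issue SUB r4<-Add1 // r0:7,r1:7,r2:1,r3:13,r4:Add1,r5:6
cycle 4: CDB Add2=6; issue MUL r3<-Mul1 // r0:7,r1:7,r2:1,r3:Mul1,r4:Add1,r5:6
cycle 5: issue MUL r5<-Mul2 // r0:7,r1:7,r2:1,r3:Mul1,r4:Add1,r5:Mul2
cycle 6: CDB Add1=1; issue SUB r4<-Add1 // r0:7,r1:7,r2:1,r3:Mul1,r4:Add1,r5:Mul2
cycle 7: issue ADD r4<-Add2 // r0:7,r1:7,r2:1,r3:Mul1,r4:Add2,r5:Mul2
cycle 8: stall // r0:7,r1:7,r2:1,r3:Mul1,r4:Add2,r5:Mul2
cycle 9: CDB Mul1=13; issue MUL r3<-Mul1 // r0:7,r1:7,r2:1,r3:Mul1,r4:Add2,r5:Mul2

STATUS = TAG Add2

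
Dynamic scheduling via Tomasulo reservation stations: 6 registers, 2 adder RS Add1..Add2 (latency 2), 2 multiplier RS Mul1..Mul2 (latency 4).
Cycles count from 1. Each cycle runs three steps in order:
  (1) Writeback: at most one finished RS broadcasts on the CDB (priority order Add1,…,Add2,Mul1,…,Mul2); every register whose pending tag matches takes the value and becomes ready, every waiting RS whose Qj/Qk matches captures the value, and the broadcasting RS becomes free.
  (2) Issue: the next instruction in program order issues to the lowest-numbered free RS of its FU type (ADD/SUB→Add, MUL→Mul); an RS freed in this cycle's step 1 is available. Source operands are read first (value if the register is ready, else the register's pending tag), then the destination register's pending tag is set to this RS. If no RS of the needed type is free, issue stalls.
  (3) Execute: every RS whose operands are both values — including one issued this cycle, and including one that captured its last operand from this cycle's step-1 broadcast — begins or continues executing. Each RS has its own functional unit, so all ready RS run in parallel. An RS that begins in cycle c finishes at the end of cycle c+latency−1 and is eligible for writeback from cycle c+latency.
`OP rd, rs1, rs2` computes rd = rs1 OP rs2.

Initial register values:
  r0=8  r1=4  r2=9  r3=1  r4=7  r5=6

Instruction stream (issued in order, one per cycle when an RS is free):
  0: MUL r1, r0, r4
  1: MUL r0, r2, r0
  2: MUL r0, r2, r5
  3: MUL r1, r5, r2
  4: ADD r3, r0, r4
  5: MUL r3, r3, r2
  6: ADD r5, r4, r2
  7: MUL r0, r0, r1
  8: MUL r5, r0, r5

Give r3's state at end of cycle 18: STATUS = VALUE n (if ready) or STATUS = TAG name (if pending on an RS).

cycle 1: issue MUL r1<-Mul1 // r0:8,r1:Mul1,r2:9,r3:1,r4:7,r5:6
cycle 2: issue MUL r0<-Mul2 // r0:Mul2,r1:Mul1,r2:9,r3:1,r4:7,r5:6
cycle 3: stall // r0:Mul2,r1:Mul1,r2:9,r3:1,r4:7,r5:6
cycle 4: stall // r0:Mul2,r1:Mul1,r2:9,r3:1,r4:7,r5:6
cycle 5: CDB Mul1=56; issue MUL r0<-Mul1 // r0:Mul1,r1:56,r2:9,r3:1,r4:7,r5:6
cycle 6: CDB Mul2=72; issue MUL r1<-Mul2 // r0:Mul1,r1:Mul2,r2:9,r3:1,r4:7,r5:6
cycle 7: issue ADD r3<-Add1 // r0:Mul1,r1:Mul2,r2:9,r3:Add1,r4:7,r5:6
cycle 8: stall // r0:Mul1,r1:Mul2,r2:9,r3:Add1,r4:7,r5:6
cycle 9: CDB Mul1=54; issue MUL r3<-Mul1 // r0:54,r1:Mul2,r2:9,r3:Mul1,r4:7,r5:6
cycle 10: CDB Mul2=54; issue ADD r5<-Add2 // r0:54,r1:54,r2:9,r3:Mul1,r4:7,r5:Add2
cycle 11: CDB Add1=61; issue MUL r0<-Mul2 // r0:Mul2,r1:54,r2:9,r3:Mul1,r4:7,r5:Add2
cycle 12: CDB Add2=16; stall // r0:Mul2,r1:54,r2:9,r3:Mul1,r4:7,r5:16
cycle 13: stall // r0:Mul2,r1:54,r2:9,r3:Mul1,r4:7,r5:16
cycle 14: stall // r0:Mul2,r1:54,r2:9,r3:Mul1,r4:7,r5:16
cycle 15: CDB Mul1=549; issue MUL r5<-Mul1 // r0:Mul2,r1:54,r2:9,r3:549,r4:7,r5:Mul1
cycle 16: CDB Mul2=2916 // r0:2916,r1:54,r2:9,r3:549,r4:7,r5:Mul1
cycle 17: - // r0:2916,r1:54,r2:9,r3:549,r4:7,r5:Mul1
cycle 18: - // r0:2916,r1:54,r2:9,r3:549,r4:7,r5:Mul1

STATUS = VALUE 549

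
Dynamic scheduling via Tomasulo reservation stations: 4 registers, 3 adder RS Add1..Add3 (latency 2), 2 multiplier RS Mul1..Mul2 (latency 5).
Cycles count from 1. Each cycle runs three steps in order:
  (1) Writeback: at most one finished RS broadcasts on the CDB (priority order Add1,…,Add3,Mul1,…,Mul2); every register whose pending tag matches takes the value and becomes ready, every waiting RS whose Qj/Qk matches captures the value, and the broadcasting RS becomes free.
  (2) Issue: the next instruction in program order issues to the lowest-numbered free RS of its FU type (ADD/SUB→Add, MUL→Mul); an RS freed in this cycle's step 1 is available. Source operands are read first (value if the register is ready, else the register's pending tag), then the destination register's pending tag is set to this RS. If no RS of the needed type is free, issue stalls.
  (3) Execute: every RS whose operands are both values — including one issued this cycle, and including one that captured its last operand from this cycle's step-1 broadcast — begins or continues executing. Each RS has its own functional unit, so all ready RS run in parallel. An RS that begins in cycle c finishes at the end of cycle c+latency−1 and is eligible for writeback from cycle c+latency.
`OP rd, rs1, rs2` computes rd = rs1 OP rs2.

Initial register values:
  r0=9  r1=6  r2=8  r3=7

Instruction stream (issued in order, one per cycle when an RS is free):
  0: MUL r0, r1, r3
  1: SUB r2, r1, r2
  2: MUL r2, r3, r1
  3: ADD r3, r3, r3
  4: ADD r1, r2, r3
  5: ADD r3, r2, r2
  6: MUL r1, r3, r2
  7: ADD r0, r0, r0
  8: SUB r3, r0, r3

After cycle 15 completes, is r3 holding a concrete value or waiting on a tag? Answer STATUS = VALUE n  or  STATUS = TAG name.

c1: issue MUL r0<-Mul1 | r0:Mul1,r1:6,r2:8,r3:7
c2: issue SUB r2<-Add1 | r0:Mul1,r1:6,r2:Add1,r3:7
c3: issue MUL r2<-Mul2 | r0:Mul1,r1:6,r2:Mul2,r3:7
c4: CDB Add1=-2; issue ADD r3<-Add1 | r0:Mul1,r1:6,r2:Mul2,r3:Add1
c5: issue ADD r1<-Add2 | r0:Mul1,r1:Add2,r2:Mul2,r3:Add1
c6: CDB Add1=14; issue ADD r3<-Add1 | r0:Mul1,r1:Add2,r2:Mul2,r3:Add1
c7: CDB Mul1=42; issue MUL r1<-Mul1 | r0:42,r1:Mul1,r2:Mul2,r3:Add1
c8: CDB Mul2=42; issue ADD r0<-Add3 | r0:Add3,r1:Mul1,r2:42,r3:Add1
c9: stall | r0:Add3,r1:Mul1,r2:42,r3:Add1
c10: CDB Add1=84; issue SUB r3<-Add1 | r0:Add3,r1:Mul1,r2:42,r3:Add1
c11: CDB Add2=56 | r0:Add3,r1:Mul1,r2:42,r3:Add1
c12: CDB Add3=84 | r0:84,r1:Mul1,r2:42,r3:Add1
c13: - | r0:84,r1:Mul1,r2:42,r3:Add1
c14: CDB Add1=0 | r0:84,r1:Mul1,r2:42,r3:0
c15: CDB Mul1=3528 | r0:84,r1:3528,r2:42,r3:0

STATUS = VALUE 0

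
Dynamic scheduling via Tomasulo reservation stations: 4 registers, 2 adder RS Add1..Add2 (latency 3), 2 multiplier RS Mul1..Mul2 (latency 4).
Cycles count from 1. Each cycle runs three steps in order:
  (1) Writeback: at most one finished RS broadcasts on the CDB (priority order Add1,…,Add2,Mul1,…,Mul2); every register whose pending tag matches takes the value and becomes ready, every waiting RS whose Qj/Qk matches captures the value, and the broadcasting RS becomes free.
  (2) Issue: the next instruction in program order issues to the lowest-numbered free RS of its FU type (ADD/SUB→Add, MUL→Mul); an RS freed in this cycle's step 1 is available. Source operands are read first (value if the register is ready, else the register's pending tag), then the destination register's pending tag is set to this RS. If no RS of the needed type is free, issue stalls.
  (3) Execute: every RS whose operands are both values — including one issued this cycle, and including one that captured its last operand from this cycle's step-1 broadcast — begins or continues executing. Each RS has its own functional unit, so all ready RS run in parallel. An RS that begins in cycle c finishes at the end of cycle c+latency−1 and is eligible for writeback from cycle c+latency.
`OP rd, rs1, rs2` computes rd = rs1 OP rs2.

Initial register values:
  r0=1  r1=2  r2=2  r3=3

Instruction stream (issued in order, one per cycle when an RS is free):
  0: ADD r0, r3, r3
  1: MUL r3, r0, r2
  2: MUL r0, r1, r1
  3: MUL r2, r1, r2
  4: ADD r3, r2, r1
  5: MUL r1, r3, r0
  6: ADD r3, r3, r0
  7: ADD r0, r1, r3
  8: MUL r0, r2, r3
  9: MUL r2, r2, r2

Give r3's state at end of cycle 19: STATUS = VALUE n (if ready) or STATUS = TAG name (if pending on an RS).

STATUS = VALUE 10

c1: issue ADD r0<-Add1 | r0:Add1,r1:2,r2:2,r3:3
c2: issue MUL r3<-Mul1 | r0:Add1,r1:2,r2:2,r3:Mul1
c3: issue MUL r0<-Mul2 | r0:Mul2,r1:2,r2:2,r3:Mul1
c4: CDB Add1=6; stall | r0:Mul2,r1:2,r2:2,r3:Mul1
c5: stall | r0:Mul2,r1:2,r2:2,r3:Mul1
c6: stall | r0:Mul2,r1:2,r2:2,r3:Mul1
c7: CDB Mul2=4; issue MUL r2<-Mul2 | r0:4,r1:2,r2:Mul2,r3:Mul1
c8: CDB Mul1=12; issue ADD r3<-Add1 | r0:4,r1:2,r2:Mul2,r3:Add1
c9: issue MUL r1<-Mul1 | r0:4,r1:Mul1,r2:Mul2,r3:Add1
c10: issue ADD r3<-Add2 | r0:4,r1:Mul1,r2:Mul2,r3:Add2
c11: CDB Mul2=4; stall | r0:4,r1:Mul1,r2:4,r3:Add2
c12: stall | r0:4,r1:Mul1,r2:4,r3:Add2
c13: stall | r0:4,r1:Mul1,r2:4,r3:Add2
c14: CDB Add1=6; issue ADD r0<-Add1 | r0:Add1,r1:Mul1,r2:4,r3:Add2
c15: issue MUL r0<-Mul2 | r0:Mul2,r1:Mul1,r2:4,r3:Add2
c16: stall | r0:Mul2,r1:Mul1,r2:4,r3:Add2
c17: CDB Add2=10; stall | r0:Mul2,r1:Mul1,r2:4,r3:10
c18: CDB Mul1=24; issue MUL r2<-Mul1 | r0:Mul2,r1:24,r2:Mul1,r3:10
c19: - | r0:Mul2,r1:24,r2:Mul1,r3:10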